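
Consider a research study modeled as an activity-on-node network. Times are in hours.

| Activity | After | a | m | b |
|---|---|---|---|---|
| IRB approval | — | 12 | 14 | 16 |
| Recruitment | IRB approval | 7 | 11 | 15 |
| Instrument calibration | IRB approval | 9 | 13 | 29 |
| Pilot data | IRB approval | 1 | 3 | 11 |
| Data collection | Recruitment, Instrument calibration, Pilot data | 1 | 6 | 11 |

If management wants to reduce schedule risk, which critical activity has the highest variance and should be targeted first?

Instrument calibration

te_IRB approval = (12 + 4·14 + 16)/6 = 84/6 = 14; σ²_IRB approval = ((16−12)/6)² = 0.444
te_Recruitment = (7 + 4·11 + 15)/6 = 66/6 = 11; σ²_Recruitment = ((15−7)/6)² = 1.778
te_Instrument calibration = (9 + 4·13 + 29)/6 = 90/6 = 15; σ²_Instrument calibration = ((29−9)/6)² = 11.111
te_Pilot data = (1 + 4·3 + 11)/6 = 24/6 = 4; σ²_Pilot data = ((11−1)/6)² = 2.778
te_Data collection = (1 + 4·6 + 11)/6 = 36/6 = 6; σ²_Data collection = ((11−1)/6)² = 2.778

Forward pass:
ES_IRB approval = 0; EF_IRB approval = 14
ES_Recruitment = 14; EF_Recruitment = 14+11 = 25
ES_Instrument calibration = 14; EF_Instrument calibration = 14+15 = 29
ES_Pilot data = 14; EF_Pilot data = 14+4 = 18
ES_Data collection = max(EF_Recruitment=25, EF_Instrument calibration=29, EF_Pilot data=18) = 29; EF_Data collection = 29+6 = 35
Expected project duration μ = 35 hours. Critical path: IRB approval → Instrument calibration → Data collection.

Variances on critical path: σ²_IRB approval=0.444, σ²_Instrument calibration=11.111, σ²_Data collection=2.778.
Largest is σ²_Instrument calibration = 11.111.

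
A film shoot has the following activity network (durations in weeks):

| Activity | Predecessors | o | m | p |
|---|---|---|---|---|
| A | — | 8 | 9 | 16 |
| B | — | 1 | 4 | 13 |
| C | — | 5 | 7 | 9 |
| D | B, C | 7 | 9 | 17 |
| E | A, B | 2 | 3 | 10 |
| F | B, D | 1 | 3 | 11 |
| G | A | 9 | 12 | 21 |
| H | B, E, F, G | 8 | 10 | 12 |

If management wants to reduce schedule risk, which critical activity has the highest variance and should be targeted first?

te_A = (8 + 4·9 + 16)/6 = 60/6 = 10; σ²_A = ((16−8)/6)² = 1.778
te_B = (1 + 4·4 + 13)/6 = 30/6 = 5; σ²_B = ((13−1)/6)² = 4.000
te_C = (5 + 4·7 + 9)/6 = 42/6 = 7; σ²_C = ((9−5)/6)² = 0.444
te_D = (7 + 4·9 + 17)/6 = 60/6 = 10; σ²_D = ((17−7)/6)² = 2.778
te_E = (2 + 4·3 + 10)/6 = 24/6 = 4; σ²_E = ((10−2)/6)² = 1.778
te_F = (1 + 4·3 + 11)/6 = 24/6 = 4; σ²_F = ((11−1)/6)² = 2.778
te_G = (9 + 4·12 + 21)/6 = 78/6 = 13; σ²_G = ((21−9)/6)² = 4.000
te_H = (8 + 4·10 + 12)/6 = 60/6 = 10; σ²_H = ((12−8)/6)² = 0.444

Forward pass:
ES_A = 0; EF_A = 10
ES_B = 0; EF_B = 5
ES_C = 0; EF_C = 7
ES_D = max(EF_B=5, EF_C=7) = 7; EF_D = 7+10 = 17
ES_E = max(EF_A=10, EF_B=5) = 10; EF_E = 10+4 = 14
ES_F = max(EF_B=5, EF_D=17) = 17; EF_F = 17+4 = 21
ES_G = 10; EF_G = 10+13 = 23
ES_H = max(EF_B=5, EF_E=14, EF_F=21, EF_G=23) = 23; EF_H = 23+10 = 33
Expected project duration μ = 33 weeks. Critical path: A → G → H.

Variances on critical path: σ²_A=1.778, σ²_G=4.000, σ²_H=0.444.
Largest is σ²_G = 4.000.

G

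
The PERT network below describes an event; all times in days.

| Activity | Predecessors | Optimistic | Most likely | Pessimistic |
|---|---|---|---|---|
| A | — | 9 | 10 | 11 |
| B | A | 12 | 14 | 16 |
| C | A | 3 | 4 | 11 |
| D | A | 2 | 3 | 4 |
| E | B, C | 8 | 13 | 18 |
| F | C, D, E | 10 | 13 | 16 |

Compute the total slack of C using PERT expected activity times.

te_A = (9 + 4·10 + 11)/6 = 60/6 = 10
te_B = (12 + 4·14 + 16)/6 = 84/6 = 14
te_C = (3 + 4·4 + 11)/6 = 30/6 = 5
te_D = (2 + 4·3 + 4)/6 = 18/6 = 3
te_E = (8 + 4·13 + 18)/6 = 78/6 = 13
te_F = (10 + 4·13 + 16)/6 = 78/6 = 13

Forward pass:
ES_A = 0; EF_A = 10
ES_B = 10; EF_B = 10+14 = 24
ES_C = 10; EF_C = 10+5 = 15
ES_D = 10; EF_D = 10+3 = 13
ES_E = max(EF_B=24, EF_C=15) = 24; EF_E = 24+13 = 37
ES_F = max(EF_C=15, EF_D=13, EF_E=37) = 37; EF_F = 37+13 = 50
Expected project duration μ = 50 days. Critical path: A → B → E → F.

Backward pass:
LF_F = 50; LS_F = 50−13 = 37
LF_E = LS_F = 37; LS_E = 37−13 = 24
LF_D = LS_F = 37; LS_D = 37−3 = 34
LF_C = min(LS_E=24, LS_F=37) = 24; LS_C = 24−5 = 19
LF_B = LS_E = 24; LS_B = 24−14 = 10
LF_A = min(LS_B=10, LS_C=19, LS_D=34) = 10; LS_A = 10−10 = 0
Slack_C = LS_C − ES_C = 19 − 10 = 9

9 days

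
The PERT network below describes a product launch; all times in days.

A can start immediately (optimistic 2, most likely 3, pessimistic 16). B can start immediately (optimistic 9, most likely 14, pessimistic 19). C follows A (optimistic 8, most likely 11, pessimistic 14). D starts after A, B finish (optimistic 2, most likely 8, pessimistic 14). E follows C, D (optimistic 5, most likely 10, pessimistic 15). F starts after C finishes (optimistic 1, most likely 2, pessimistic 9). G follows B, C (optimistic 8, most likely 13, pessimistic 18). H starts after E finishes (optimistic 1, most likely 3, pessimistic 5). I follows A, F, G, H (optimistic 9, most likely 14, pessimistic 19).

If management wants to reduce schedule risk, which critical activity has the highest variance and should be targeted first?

D

te_A = (2 + 4·3 + 16)/6 = 30/6 = 5; σ²_A = ((16−2)/6)² = 5.444
te_B = (9 + 4·14 + 19)/6 = 84/6 = 14; σ²_B = ((19−9)/6)² = 2.778
te_C = (8 + 4·11 + 14)/6 = 66/6 = 11; σ²_C = ((14−8)/6)² = 1.000
te_D = (2 + 4·8 + 14)/6 = 48/6 = 8; σ²_D = ((14−2)/6)² = 4.000
te_E = (5 + 4·10 + 15)/6 = 60/6 = 10; σ²_E = ((15−5)/6)² = 2.778
te_F = (1 + 4·2 + 9)/6 = 18/6 = 3; σ²_F = ((9−1)/6)² = 1.778
te_G = (8 + 4·13 + 18)/6 = 78/6 = 13; σ²_G = ((18−8)/6)² = 2.778
te_H = (1 + 4·3 + 5)/6 = 18/6 = 3; σ²_H = ((5−1)/6)² = 0.444
te_I = (9 + 4·14 + 19)/6 = 84/6 = 14; σ²_I = ((19−9)/6)² = 2.778

Forward pass:
ES_A = 0; EF_A = 5
ES_B = 0; EF_B = 14
ES_C = 5; EF_C = 5+11 = 16
ES_D = max(EF_A=5, EF_B=14) = 14; EF_D = 14+8 = 22
ES_E = max(EF_C=16, EF_D=22) = 22; EF_E = 22+10 = 32
ES_F = 16; EF_F = 16+3 = 19
ES_G = max(EF_B=14, EF_C=16) = 16; EF_G = 16+13 = 29
ES_H = 32; EF_H = 32+3 = 35
ES_I = max(EF_A=5, EF_F=19, EF_G=29, EF_H=35) = 35; EF_I = 35+14 = 49
Expected project duration μ = 49 days. Critical path: B → D → E → H → I.

Variances on critical path: σ²_B=2.778, σ²_D=4.000, σ²_E=2.778, σ²_H=0.444, σ²_I=2.778.
Largest is σ²_D = 4.000.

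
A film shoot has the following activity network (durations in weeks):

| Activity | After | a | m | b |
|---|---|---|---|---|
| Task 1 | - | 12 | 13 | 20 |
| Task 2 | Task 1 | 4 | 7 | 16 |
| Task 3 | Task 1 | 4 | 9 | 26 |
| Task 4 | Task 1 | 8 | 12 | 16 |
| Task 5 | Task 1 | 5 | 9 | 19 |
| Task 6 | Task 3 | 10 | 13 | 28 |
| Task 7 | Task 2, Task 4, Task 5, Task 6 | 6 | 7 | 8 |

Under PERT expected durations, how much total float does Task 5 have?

te_Task 1 = (12 + 4·13 + 20)/6 = 84/6 = 14
te_Task 2 = (4 + 4·7 + 16)/6 = 48/6 = 8
te_Task 3 = (4 + 4·9 + 26)/6 = 66/6 = 11
te_Task 4 = (8 + 4·12 + 16)/6 = 72/6 = 12
te_Task 5 = (5 + 4·9 + 19)/6 = 60/6 = 10
te_Task 6 = (10 + 4·13 + 28)/6 = 90/6 = 15
te_Task 7 = (6 + 4·7 + 8)/6 = 42/6 = 7

Forward pass:
ES_Task 1 = 0; EF_Task 1 = 14
ES_Task 2 = 14; EF_Task 2 = 14+8 = 22
ES_Task 3 = 14; EF_Task 3 = 14+11 = 25
ES_Task 4 = 14; EF_Task 4 = 14+12 = 26
ES_Task 5 = 14; EF_Task 5 = 14+10 = 24
ES_Task 6 = 25; EF_Task 6 = 25+15 = 40
ES_Task 7 = max(EF_Task 2=22, EF_Task 4=26, EF_Task 5=24, EF_Task 6=40) = 40; EF_Task 7 = 40+7 = 47
Expected project duration μ = 47 weeks. Critical path: Task 1 → Task 3 → Task 6 → Task 7.

Backward pass:
LF_Task 7 = 47; LS_Task 7 = 47−7 = 40
LF_Task 6 = LS_Task 7 = 40; LS_Task 6 = 40−15 = 25
LF_Task 5 = LS_Task 7 = 40; LS_Task 5 = 40−10 = 30
LF_Task 4 = LS_Task 7 = 40; LS_Task 4 = 40−12 = 28
LF_Task 3 = LS_Task 6 = 25; LS_Task 3 = 25−11 = 14
LF_Task 2 = LS_Task 7 = 40; LS_Task 2 = 40−8 = 32
LF_Task 1 = min(LS_Task 2=32, LS_Task 3=14, LS_Task 4=28, LS_Task 5=30) = 14; LS_Task 1 = 14−14 = 0
Slack_Task 5 = LS_Task 5 − ES_Task 5 = 30 − 14 = 16

16 weeks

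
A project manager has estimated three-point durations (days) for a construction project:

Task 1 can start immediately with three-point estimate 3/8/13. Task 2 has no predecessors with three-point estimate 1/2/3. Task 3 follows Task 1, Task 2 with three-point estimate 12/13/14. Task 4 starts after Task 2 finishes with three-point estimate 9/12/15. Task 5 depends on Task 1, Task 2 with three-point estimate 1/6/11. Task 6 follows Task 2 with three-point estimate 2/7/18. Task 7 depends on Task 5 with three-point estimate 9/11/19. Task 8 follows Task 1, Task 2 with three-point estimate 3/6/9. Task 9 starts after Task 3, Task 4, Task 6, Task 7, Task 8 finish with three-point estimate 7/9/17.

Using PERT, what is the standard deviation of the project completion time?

te_Task 1 = (3 + 4·8 + 13)/6 = 48/6 = 8; σ²_Task 1 = ((13−3)/6)² = 2.778
te_Task 2 = (1 + 4·2 + 3)/6 = 12/6 = 2; σ²_Task 2 = ((3−1)/6)² = 0.111
te_Task 3 = (12 + 4·13 + 14)/6 = 78/6 = 13; σ²_Task 3 = ((14−12)/6)² = 0.111
te_Task 4 = (9 + 4·12 + 15)/6 = 72/6 = 12; σ²_Task 4 = ((15−9)/6)² = 1.000
te_Task 5 = (1 + 4·6 + 11)/6 = 36/6 = 6; σ²_Task 5 = ((11−1)/6)² = 2.778
te_Task 6 = (2 + 4·7 + 18)/6 = 48/6 = 8; σ²_Task 6 = ((18−2)/6)² = 7.111
te_Task 7 = (9 + 4·11 + 19)/6 = 72/6 = 12; σ²_Task 7 = ((19−9)/6)² = 2.778
te_Task 8 = (3 + 4·6 + 9)/6 = 36/6 = 6; σ²_Task 8 = ((9−3)/6)² = 1.000
te_Task 9 = (7 + 4·9 + 17)/6 = 60/6 = 10; σ²_Task 9 = ((17−7)/6)² = 2.778

Forward pass:
ES_Task 1 = 0; EF_Task 1 = 8
ES_Task 2 = 0; EF_Task 2 = 2
ES_Task 3 = max(EF_Task 1=8, EF_Task 2=2) = 8; EF_Task 3 = 8+13 = 21
ES_Task 4 = 2; EF_Task 4 = 2+12 = 14
ES_Task 5 = max(EF_Task 1=8, EF_Task 2=2) = 8; EF_Task 5 = 8+6 = 14
ES_Task 6 = 2; EF_Task 6 = 2+8 = 10
ES_Task 7 = 14; EF_Task 7 = 14+12 = 26
ES_Task 8 = max(EF_Task 1=8, EF_Task 2=2) = 8; EF_Task 8 = 8+6 = 14
ES_Task 9 = max(EF_Task 3=21, EF_Task 4=14, EF_Task 6=10, EF_Task 7=26, EF_Task 8=14) = 26; EF_Task 9 = 26+10 = 36
Expected project duration μ = 36 days. Critical path: Task 1 → Task 5 → Task 7 → Task 9.

Variance along critical path = 2.778 + 2.778 + 2.778 + 2.778 = 11.111
σ = √11.111 = 3.333 days

3.33 days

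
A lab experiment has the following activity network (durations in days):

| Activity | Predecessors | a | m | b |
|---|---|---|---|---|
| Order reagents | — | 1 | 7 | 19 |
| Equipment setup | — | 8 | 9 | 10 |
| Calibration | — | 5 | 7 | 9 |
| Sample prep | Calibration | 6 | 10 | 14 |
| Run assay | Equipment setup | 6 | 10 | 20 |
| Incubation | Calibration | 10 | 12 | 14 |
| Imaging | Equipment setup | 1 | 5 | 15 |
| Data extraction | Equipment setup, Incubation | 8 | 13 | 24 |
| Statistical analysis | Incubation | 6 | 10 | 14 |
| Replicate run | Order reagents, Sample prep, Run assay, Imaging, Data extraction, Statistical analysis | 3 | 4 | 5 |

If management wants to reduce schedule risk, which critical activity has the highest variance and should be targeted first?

te_Order reagents = (1 + 4·7 + 19)/6 = 48/6 = 8; σ²_Order reagents = ((19−1)/6)² = 9.000
te_Equipment setup = (8 + 4·9 + 10)/6 = 54/6 = 9; σ²_Equipment setup = ((10−8)/6)² = 0.111
te_Calibration = (5 + 4·7 + 9)/6 = 42/6 = 7; σ²_Calibration = ((9−5)/6)² = 0.444
te_Sample prep = (6 + 4·10 + 14)/6 = 60/6 = 10; σ²_Sample prep = ((14−6)/6)² = 1.778
te_Run assay = (6 + 4·10 + 20)/6 = 66/6 = 11; σ²_Run assay = ((20−6)/6)² = 5.444
te_Incubation = (10 + 4·12 + 14)/6 = 72/6 = 12; σ²_Incubation = ((14−10)/6)² = 0.444
te_Imaging = (1 + 4·5 + 15)/6 = 36/6 = 6; σ²_Imaging = ((15−1)/6)² = 5.444
te_Data extraction = (8 + 4·13 + 24)/6 = 84/6 = 14; σ²_Data extraction = ((24−8)/6)² = 7.111
te_Statistical analysis = (6 + 4·10 + 14)/6 = 60/6 = 10; σ²_Statistical analysis = ((14−6)/6)² = 1.778
te_Replicate run = (3 + 4·4 + 5)/6 = 24/6 = 4; σ²_Replicate run = ((5−3)/6)² = 0.111

Forward pass:
ES_Order reagents = 0; EF_Order reagents = 8
ES_Equipment setup = 0; EF_Equipment setup = 9
ES_Calibration = 0; EF_Calibration = 7
ES_Sample prep = 7; EF_Sample prep = 7+10 = 17
ES_Run assay = 9; EF_Run assay = 9+11 = 20
ES_Incubation = 7; EF_Incubation = 7+12 = 19
ES_Imaging = 9; EF_Imaging = 9+6 = 15
ES_Data extraction = max(EF_Equipment setup=9, EF_Incubation=19) = 19; EF_Data extraction = 19+14 = 33
ES_Statistical analysis = 19; EF_Statistical analysis = 19+10 = 29
ES_Replicate run = max(EF_Order reagents=8, EF_Sample prep=17, EF_Run assay=20, EF_Imaging=15, EF_Data extraction=33, EF_Statistical analysis=29) = 33; EF_Replicate run = 33+4 = 37
Expected project duration μ = 37 days. Critical path: Calibration → Incubation → Data extraction → Replicate run.

Variances on critical path: σ²_Calibration=0.444, σ²_Incubation=0.444, σ²_Data extraction=7.111, σ²_Replicate run=0.111.
Largest is σ²_Data extraction = 7.111.

Data extraction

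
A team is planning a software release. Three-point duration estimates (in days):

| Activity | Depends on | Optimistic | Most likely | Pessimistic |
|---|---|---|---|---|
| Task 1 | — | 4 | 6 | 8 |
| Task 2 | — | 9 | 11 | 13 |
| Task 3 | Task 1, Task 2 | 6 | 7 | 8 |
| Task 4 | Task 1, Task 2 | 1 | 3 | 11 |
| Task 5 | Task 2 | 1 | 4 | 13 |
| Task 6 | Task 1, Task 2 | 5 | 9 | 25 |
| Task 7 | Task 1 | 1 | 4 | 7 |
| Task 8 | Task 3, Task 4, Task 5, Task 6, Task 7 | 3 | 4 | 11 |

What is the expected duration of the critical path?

te_Task 1 = (4 + 4·6 + 8)/6 = 36/6 = 6
te_Task 2 = (9 + 4·11 + 13)/6 = 66/6 = 11
te_Task 3 = (6 + 4·7 + 8)/6 = 42/6 = 7
te_Task 4 = (1 + 4·3 + 11)/6 = 24/6 = 4
te_Task 5 = (1 + 4·4 + 13)/6 = 30/6 = 5
te_Task 6 = (5 + 4·9 + 25)/6 = 66/6 = 11
te_Task 7 = (1 + 4·4 + 7)/6 = 24/6 = 4
te_Task 8 = (3 + 4·4 + 11)/6 = 30/6 = 5

Forward pass:
ES_Task 1 = 0; EF_Task 1 = 6
ES_Task 2 = 0; EF_Task 2 = 11
ES_Task 3 = max(EF_Task 1=6, EF_Task 2=11) = 11; EF_Task 3 = 11+7 = 18
ES_Task 4 = max(EF_Task 1=6, EF_Task 2=11) = 11; EF_Task 4 = 11+4 = 15
ES_Task 5 = 11; EF_Task 5 = 11+5 = 16
ES_Task 6 = max(EF_Task 1=6, EF_Task 2=11) = 11; EF_Task 6 = 11+11 = 22
ES_Task 7 = 6; EF_Task 7 = 6+4 = 10
ES_Task 8 = max(EF_Task 3=18, EF_Task 4=15, EF_Task 5=16, EF_Task 6=22, EF_Task 7=10) = 22; EF_Task 8 = 22+5 = 27
Expected project duration μ = 27 days. Critical path: Task 2 → Task 6 → Task 8.

27 days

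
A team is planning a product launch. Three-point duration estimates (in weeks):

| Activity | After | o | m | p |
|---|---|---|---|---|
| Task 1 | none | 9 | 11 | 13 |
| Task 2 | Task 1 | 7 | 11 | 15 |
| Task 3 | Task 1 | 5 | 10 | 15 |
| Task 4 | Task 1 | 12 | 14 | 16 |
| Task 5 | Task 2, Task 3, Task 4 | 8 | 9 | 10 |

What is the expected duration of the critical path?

34 weeks

te_Task 1 = (9 + 4·11 + 13)/6 = 66/6 = 11
te_Task 2 = (7 + 4·11 + 15)/6 = 66/6 = 11
te_Task 3 = (5 + 4·10 + 15)/6 = 60/6 = 10
te_Task 4 = (12 + 4·14 + 16)/6 = 84/6 = 14
te_Task 5 = (8 + 4·9 + 10)/6 = 54/6 = 9

Forward pass:
ES_Task 1 = 0; EF_Task 1 = 11
ES_Task 2 = 11; EF_Task 2 = 11+11 = 22
ES_Task 3 = 11; EF_Task 3 = 11+10 = 21
ES_Task 4 = 11; EF_Task 4 = 11+14 = 25
ES_Task 5 = max(EF_Task 2=22, EF_Task 3=21, EF_Task 4=25) = 25; EF_Task 5 = 25+9 = 34
Expected project duration μ = 34 weeks. Critical path: Task 1 → Task 4 → Task 5.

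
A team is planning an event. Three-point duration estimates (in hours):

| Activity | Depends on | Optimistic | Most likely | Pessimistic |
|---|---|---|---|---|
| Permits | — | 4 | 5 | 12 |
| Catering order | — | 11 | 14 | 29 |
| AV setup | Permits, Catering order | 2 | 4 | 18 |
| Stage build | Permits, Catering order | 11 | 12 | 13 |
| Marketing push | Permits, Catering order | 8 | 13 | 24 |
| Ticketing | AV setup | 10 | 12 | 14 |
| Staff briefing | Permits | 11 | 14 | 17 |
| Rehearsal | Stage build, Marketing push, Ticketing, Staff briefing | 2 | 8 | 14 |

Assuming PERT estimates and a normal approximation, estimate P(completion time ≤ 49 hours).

0.939

te_Permits = (4 + 4·5 + 12)/6 = 36/6 = 6; σ²_Permits = ((12−4)/6)² = 1.778
te_Catering order = (11 + 4·14 + 29)/6 = 96/6 = 16; σ²_Catering order = ((29−11)/6)² = 9.000
te_AV setup = (2 + 4·4 + 18)/6 = 36/6 = 6; σ²_AV setup = ((18−2)/6)² = 7.111
te_Stage build = (11 + 4·12 + 13)/6 = 72/6 = 12; σ²_Stage build = ((13−11)/6)² = 0.111
te_Marketing push = (8 + 4·13 + 24)/6 = 84/6 = 14; σ²_Marketing push = ((24−8)/6)² = 7.111
te_Ticketing = (10 + 4·12 + 14)/6 = 72/6 = 12; σ²_Ticketing = ((14−10)/6)² = 0.444
te_Staff briefing = (11 + 4·14 + 17)/6 = 84/6 = 14; σ²_Staff briefing = ((17−11)/6)² = 1.000
te_Rehearsal = (2 + 4·8 + 14)/6 = 48/6 = 8; σ²_Rehearsal = ((14−2)/6)² = 4.000

Forward pass:
ES_Permits = 0; EF_Permits = 6
ES_Catering order = 0; EF_Catering order = 16
ES_AV setup = max(EF_Permits=6, EF_Catering order=16) = 16; EF_AV setup = 16+6 = 22
ES_Stage build = max(EF_Permits=6, EF_Catering order=16) = 16; EF_Stage build = 16+12 = 28
ES_Marketing push = max(EF_Permits=6, EF_Catering order=16) = 16; EF_Marketing push = 16+14 = 30
ES_Ticketing = 22; EF_Ticketing = 22+12 = 34
ES_Staff briefing = 6; EF_Staff briefing = 6+14 = 20
ES_Rehearsal = max(EF_Stage build=28, EF_Marketing push=30, EF_Ticketing=34, EF_Staff briefing=20) = 34; EF_Rehearsal = 34+8 = 42
Expected project duration μ = 42 hours. Critical path: Catering order → AV setup → Ticketing → Rehearsal.

Variance along critical path = 9.000 + 7.111 + 0.444 + 4.000 = 20.556; σ = √20.556 = 4.534 hours.
Z = (49 − 42) / 4.534 = 1.544
P(T ≤ 49) = Φ(1.544) ≈ 0.939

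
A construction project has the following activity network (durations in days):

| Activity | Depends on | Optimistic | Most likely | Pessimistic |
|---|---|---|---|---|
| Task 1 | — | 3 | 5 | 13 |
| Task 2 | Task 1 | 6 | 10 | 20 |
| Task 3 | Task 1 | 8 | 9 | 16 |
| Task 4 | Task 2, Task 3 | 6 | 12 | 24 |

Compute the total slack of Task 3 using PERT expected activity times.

te_Task 1 = (3 + 4·5 + 13)/6 = 36/6 = 6
te_Task 2 = (6 + 4·10 + 20)/6 = 66/6 = 11
te_Task 3 = (8 + 4·9 + 16)/6 = 60/6 = 10
te_Task 4 = (6 + 4·12 + 24)/6 = 78/6 = 13

Forward pass:
ES_Task 1 = 0; EF_Task 1 = 6
ES_Task 2 = 6; EF_Task 2 = 6+11 = 17
ES_Task 3 = 6; EF_Task 3 = 6+10 = 16
ES_Task 4 = max(EF_Task 2=17, EF_Task 3=16) = 17; EF_Task 4 = 17+13 = 30
Expected project duration μ = 30 days. Critical path: Task 1 → Task 2 → Task 4.

Backward pass:
LF_Task 4 = 30; LS_Task 4 = 30−13 = 17
LF_Task 3 = LS_Task 4 = 17; LS_Task 3 = 17−10 = 7
LF_Task 2 = LS_Task 4 = 17; LS_Task 2 = 17−11 = 6
LF_Task 1 = min(LS_Task 2=6, LS_Task 3=7) = 6; LS_Task 1 = 6−6 = 0
Slack_Task 3 = LS_Task 3 − ES_Task 3 = 7 − 6 = 1

1 days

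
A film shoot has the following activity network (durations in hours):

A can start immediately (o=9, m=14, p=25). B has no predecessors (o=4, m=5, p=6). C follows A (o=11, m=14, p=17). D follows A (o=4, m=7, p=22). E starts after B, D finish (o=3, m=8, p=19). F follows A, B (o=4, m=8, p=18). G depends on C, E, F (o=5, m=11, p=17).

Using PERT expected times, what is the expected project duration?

44 hours

te_A = (9 + 4·14 + 25)/6 = 90/6 = 15
te_B = (4 + 4·5 + 6)/6 = 30/6 = 5
te_C = (11 + 4·14 + 17)/6 = 84/6 = 14
te_D = (4 + 4·7 + 22)/6 = 54/6 = 9
te_E = (3 + 4·8 + 19)/6 = 54/6 = 9
te_F = (4 + 4·8 + 18)/6 = 54/6 = 9
te_G = (5 + 4·11 + 17)/6 = 66/6 = 11

Forward pass:
ES_A = 0; EF_A = 15
ES_B = 0; EF_B = 5
ES_C = 15; EF_C = 15+14 = 29
ES_D = 15; EF_D = 15+9 = 24
ES_E = max(EF_B=5, EF_D=24) = 24; EF_E = 24+9 = 33
ES_F = max(EF_A=15, EF_B=5) = 15; EF_F = 15+9 = 24
ES_G = max(EF_C=29, EF_E=33, EF_F=24) = 33; EF_G = 33+11 = 44
Expected project duration μ = 44 hours. Critical path: A → D → E → G.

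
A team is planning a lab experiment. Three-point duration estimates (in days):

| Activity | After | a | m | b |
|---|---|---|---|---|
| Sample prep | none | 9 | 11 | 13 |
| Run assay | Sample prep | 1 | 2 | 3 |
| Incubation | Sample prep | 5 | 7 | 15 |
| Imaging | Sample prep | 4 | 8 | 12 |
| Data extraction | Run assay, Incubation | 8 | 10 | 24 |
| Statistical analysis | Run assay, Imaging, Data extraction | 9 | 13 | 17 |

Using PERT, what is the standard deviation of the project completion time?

te_Sample prep = (9 + 4·11 + 13)/6 = 66/6 = 11; σ²_Sample prep = ((13−9)/6)² = 0.444
te_Run assay = (1 + 4·2 + 3)/6 = 12/6 = 2; σ²_Run assay = ((3−1)/6)² = 0.111
te_Incubation = (5 + 4·7 + 15)/6 = 48/6 = 8; σ²_Incubation = ((15−5)/6)² = 2.778
te_Imaging = (4 + 4·8 + 12)/6 = 48/6 = 8; σ²_Imaging = ((12−4)/6)² = 1.778
te_Data extraction = (8 + 4·10 + 24)/6 = 72/6 = 12; σ²_Data extraction = ((24−8)/6)² = 7.111
te_Statistical analysis = (9 + 4·13 + 17)/6 = 78/6 = 13; σ²_Statistical analysis = ((17−9)/6)² = 1.778

Forward pass:
ES_Sample prep = 0; EF_Sample prep = 11
ES_Run assay = 11; EF_Run assay = 11+2 = 13
ES_Incubation = 11; EF_Incubation = 11+8 = 19
ES_Imaging = 11; EF_Imaging = 11+8 = 19
ES_Data extraction = max(EF_Run assay=13, EF_Incubation=19) = 19; EF_Data extraction = 19+12 = 31
ES_Statistical analysis = max(EF_Run assay=13, EF_Imaging=19, EF_Data extraction=31) = 31; EF_Statistical analysis = 31+13 = 44
Expected project duration μ = 44 days. Critical path: Sample prep → Incubation → Data extraction → Statistical analysis.

Variance along critical path = 0.444 + 2.778 + 7.111 + 1.778 = 12.111
σ = √12.111 = 3.480 days

3.48 days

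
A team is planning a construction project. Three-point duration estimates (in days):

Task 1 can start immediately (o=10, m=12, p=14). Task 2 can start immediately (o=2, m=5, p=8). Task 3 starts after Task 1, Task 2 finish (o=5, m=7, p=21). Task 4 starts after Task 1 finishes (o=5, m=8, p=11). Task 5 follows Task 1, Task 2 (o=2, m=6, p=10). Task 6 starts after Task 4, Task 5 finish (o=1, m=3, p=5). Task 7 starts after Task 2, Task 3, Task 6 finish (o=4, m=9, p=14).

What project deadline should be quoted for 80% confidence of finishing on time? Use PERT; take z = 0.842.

te_Task 1 = (10 + 4·12 + 14)/6 = 72/6 = 12; σ²_Task 1 = ((14−10)/6)² = 0.444
te_Task 2 = (2 + 4·5 + 8)/6 = 30/6 = 5; σ²_Task 2 = ((8−2)/6)² = 1.000
te_Task 3 = (5 + 4·7 + 21)/6 = 54/6 = 9; σ²_Task 3 = ((21−5)/6)² = 7.111
te_Task 4 = (5 + 4·8 + 11)/6 = 48/6 = 8; σ²_Task 4 = ((11−5)/6)² = 1.000
te_Task 5 = (2 + 4·6 + 10)/6 = 36/6 = 6; σ²_Task 5 = ((10−2)/6)² = 1.778
te_Task 6 = (1 + 4·3 + 5)/6 = 18/6 = 3; σ²_Task 6 = ((5−1)/6)² = 0.444
te_Task 7 = (4 + 4·9 + 14)/6 = 54/6 = 9; σ²_Task 7 = ((14−4)/6)² = 2.778

Forward pass:
ES_Task 1 = 0; EF_Task 1 = 12
ES_Task 2 = 0; EF_Task 2 = 5
ES_Task 3 = max(EF_Task 1=12, EF_Task 2=5) = 12; EF_Task 3 = 12+9 = 21
ES_Task 4 = 12; EF_Task 4 = 12+8 = 20
ES_Task 5 = max(EF_Task 1=12, EF_Task 2=5) = 12; EF_Task 5 = 12+6 = 18
ES_Task 6 = max(EF_Task 4=20, EF_Task 5=18) = 20; EF_Task 6 = 20+3 = 23
ES_Task 7 = max(EF_Task 2=5, EF_Task 3=21, EF_Task 6=23) = 23; EF_Task 7 = 23+9 = 32
Expected project duration μ = 32 days. Critical path: Task 1 → Task 4 → Task 6 → Task 7.

Variance along critical path = 0.444 + 1.000 + 0.444 + 2.778 = 4.667; σ = 2.160 days.
D = μ + z·σ = 32 + 0.842·2.160 = 33.8 days

33.8 days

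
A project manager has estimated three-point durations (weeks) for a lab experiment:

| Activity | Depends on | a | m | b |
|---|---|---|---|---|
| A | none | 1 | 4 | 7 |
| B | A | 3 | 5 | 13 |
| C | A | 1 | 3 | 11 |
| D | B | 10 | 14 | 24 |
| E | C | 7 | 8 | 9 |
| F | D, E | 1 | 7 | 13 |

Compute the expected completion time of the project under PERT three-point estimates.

te_A = (1 + 4·4 + 7)/6 = 24/6 = 4
te_B = (3 + 4·5 + 13)/6 = 36/6 = 6
te_C = (1 + 4·3 + 11)/6 = 24/6 = 4
te_D = (10 + 4·14 + 24)/6 = 90/6 = 15
te_E = (7 + 4·8 + 9)/6 = 48/6 = 8
te_F = (1 + 4·7 + 13)/6 = 42/6 = 7

Forward pass:
ES_A = 0; EF_A = 4
ES_B = 4; EF_B = 4+6 = 10
ES_C = 4; EF_C = 4+4 = 8
ES_D = 10; EF_D = 10+15 = 25
ES_E = 8; EF_E = 8+8 = 16
ES_F = max(EF_D=25, EF_E=16) = 25; EF_F = 25+7 = 32
Expected project duration μ = 32 weeks. Critical path: A → B → D → F.

32 weeks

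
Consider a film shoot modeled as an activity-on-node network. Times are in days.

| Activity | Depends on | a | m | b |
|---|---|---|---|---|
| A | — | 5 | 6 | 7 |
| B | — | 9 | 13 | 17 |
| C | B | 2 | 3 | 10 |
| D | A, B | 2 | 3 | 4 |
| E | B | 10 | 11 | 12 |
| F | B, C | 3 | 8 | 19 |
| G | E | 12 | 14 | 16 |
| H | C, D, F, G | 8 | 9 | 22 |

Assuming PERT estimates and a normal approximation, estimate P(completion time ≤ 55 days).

te_A = (5 + 4·6 + 7)/6 = 36/6 = 6; σ²_A = ((7−5)/6)² = 0.111
te_B = (9 + 4·13 + 17)/6 = 78/6 = 13; σ²_B = ((17−9)/6)² = 1.778
te_C = (2 + 4·3 + 10)/6 = 24/6 = 4; σ²_C = ((10−2)/6)² = 1.778
te_D = (2 + 4·3 + 4)/6 = 18/6 = 3; σ²_D = ((4−2)/6)² = 0.111
te_E = (10 + 4·11 + 12)/6 = 66/6 = 11; σ²_E = ((12−10)/6)² = 0.111
te_F = (3 + 4·8 + 19)/6 = 54/6 = 9; σ²_F = ((19−3)/6)² = 7.111
te_G = (12 + 4·14 + 16)/6 = 84/6 = 14; σ²_G = ((16−12)/6)² = 0.444
te_H = (8 + 4·9 + 22)/6 = 66/6 = 11; σ²_H = ((22−8)/6)² = 5.444

Forward pass:
ES_A = 0; EF_A = 6
ES_B = 0; EF_B = 13
ES_C = 13; EF_C = 13+4 = 17
ES_D = max(EF_A=6, EF_B=13) = 13; EF_D = 13+3 = 16
ES_E = 13; EF_E = 13+11 = 24
ES_F = max(EF_B=13, EF_C=17) = 17; EF_F = 17+9 = 26
ES_G = 24; EF_G = 24+14 = 38
ES_H = max(EF_C=17, EF_D=16, EF_F=26, EF_G=38) = 38; EF_H = 38+11 = 49
Expected project duration μ = 49 days. Critical path: B → E → G → H.

Variance along critical path = 1.778 + 0.111 + 0.444 + 5.444 = 7.778; σ = √7.778 = 2.789 days.
Z = (55 − 49) / 2.789 = 2.151
P(T ≤ 55) = Φ(2.151) ≈ 0.984

0.984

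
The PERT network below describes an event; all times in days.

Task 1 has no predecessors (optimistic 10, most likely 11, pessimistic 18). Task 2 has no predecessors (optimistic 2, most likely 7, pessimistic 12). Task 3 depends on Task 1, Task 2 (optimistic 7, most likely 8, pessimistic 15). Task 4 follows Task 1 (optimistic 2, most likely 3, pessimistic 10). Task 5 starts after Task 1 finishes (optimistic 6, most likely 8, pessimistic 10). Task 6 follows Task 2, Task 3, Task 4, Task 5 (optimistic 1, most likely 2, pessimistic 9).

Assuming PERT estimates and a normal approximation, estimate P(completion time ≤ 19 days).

te_Task 1 = (10 + 4·11 + 18)/6 = 72/6 = 12; σ²_Task 1 = ((18−10)/6)² = 1.778
te_Task 2 = (2 + 4·7 + 12)/6 = 42/6 = 7; σ²_Task 2 = ((12−2)/6)² = 2.778
te_Task 3 = (7 + 4·8 + 15)/6 = 54/6 = 9; σ²_Task 3 = ((15−7)/6)² = 1.778
te_Task 4 = (2 + 4·3 + 10)/6 = 24/6 = 4; σ²_Task 4 = ((10−2)/6)² = 1.778
te_Task 5 = (6 + 4·8 + 10)/6 = 48/6 = 8; σ²_Task 5 = ((10−6)/6)² = 0.444
te_Task 6 = (1 + 4·2 + 9)/6 = 18/6 = 3; σ²_Task 6 = ((9−1)/6)² = 1.778

Forward pass:
ES_Task 1 = 0; EF_Task 1 = 12
ES_Task 2 = 0; EF_Task 2 = 7
ES_Task 3 = max(EF_Task 1=12, EF_Task 2=7) = 12; EF_Task 3 = 12+9 = 21
ES_Task 4 = 12; EF_Task 4 = 12+4 = 16
ES_Task 5 = 12; EF_Task 5 = 12+8 = 20
ES_Task 6 = max(EF_Task 2=7, EF_Task 3=21, EF_Task 4=16, EF_Task 5=20) = 21; EF_Task 6 = 21+3 = 24
Expected project duration μ = 24 days. Critical path: Task 1 → Task 3 → Task 6.

Variance along critical path = 1.778 + 1.778 + 1.778 = 5.333; σ = √5.333 = 2.309 days.
Z = (19 − 24) / 2.309 = -2.165
P(T ≤ 19) = Φ(-2.165) ≈ 0.015

0.015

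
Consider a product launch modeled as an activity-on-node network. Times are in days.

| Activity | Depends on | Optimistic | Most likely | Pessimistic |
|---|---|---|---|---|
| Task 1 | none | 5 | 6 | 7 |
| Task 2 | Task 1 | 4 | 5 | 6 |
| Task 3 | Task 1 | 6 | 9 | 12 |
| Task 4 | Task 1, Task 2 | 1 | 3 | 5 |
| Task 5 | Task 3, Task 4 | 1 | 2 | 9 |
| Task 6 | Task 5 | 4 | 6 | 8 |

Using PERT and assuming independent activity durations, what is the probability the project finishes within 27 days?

te_Task 1 = (5 + 4·6 + 7)/6 = 36/6 = 6; σ²_Task 1 = ((7−5)/6)² = 0.111
te_Task 2 = (4 + 4·5 + 6)/6 = 30/6 = 5; σ²_Task 2 = ((6−4)/6)² = 0.111
te_Task 3 = (6 + 4·9 + 12)/6 = 54/6 = 9; σ²_Task 3 = ((12−6)/6)² = 1.000
te_Task 4 = (1 + 4·3 + 5)/6 = 18/6 = 3; σ²_Task 4 = ((5−1)/6)² = 0.444
te_Task 5 = (1 + 4·2 + 9)/6 = 18/6 = 3; σ²_Task 5 = ((9−1)/6)² = 1.778
te_Task 6 = (4 + 4·6 + 8)/6 = 36/6 = 6; σ²_Task 6 = ((8−4)/6)² = 0.444

Forward pass:
ES_Task 1 = 0; EF_Task 1 = 6
ES_Task 2 = 6; EF_Task 2 = 6+5 = 11
ES_Task 3 = 6; EF_Task 3 = 6+9 = 15
ES_Task 4 = max(EF_Task 1=6, EF_Task 2=11) = 11; EF_Task 4 = 11+3 = 14
ES_Task 5 = max(EF_Task 3=15, EF_Task 4=14) = 15; EF_Task 5 = 15+3 = 18
ES_Task 6 = 18; EF_Task 6 = 18+6 = 24
Expected project duration μ = 24 days. Critical path: Task 1 → Task 3 → Task 5 → Task 6.

Variance along critical path = 0.111 + 1.000 + 1.778 + 0.444 = 3.333; σ = √3.333 = 1.826 days.
Z = (27 − 24) / 1.826 = 1.643
P(T ≤ 27) = Φ(1.643) ≈ 0.950

0.950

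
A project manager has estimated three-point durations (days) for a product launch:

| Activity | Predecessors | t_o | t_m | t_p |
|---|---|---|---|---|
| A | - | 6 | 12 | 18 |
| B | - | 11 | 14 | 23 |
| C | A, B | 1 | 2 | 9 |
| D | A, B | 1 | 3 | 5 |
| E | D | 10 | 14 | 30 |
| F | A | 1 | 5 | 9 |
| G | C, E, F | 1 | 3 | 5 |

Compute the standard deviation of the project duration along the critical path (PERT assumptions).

4.00 days

te_A = (6 + 4·12 + 18)/6 = 72/6 = 12; σ²_A = ((18−6)/6)² = 4.000
te_B = (11 + 4·14 + 23)/6 = 90/6 = 15; σ²_B = ((23−11)/6)² = 4.000
te_C = (1 + 4·2 + 9)/6 = 18/6 = 3; σ²_C = ((9−1)/6)² = 1.778
te_D = (1 + 4·3 + 5)/6 = 18/6 = 3; σ²_D = ((5−1)/6)² = 0.444
te_E = (10 + 4·14 + 30)/6 = 96/6 = 16; σ²_E = ((30−10)/6)² = 11.111
te_F = (1 + 4·5 + 9)/6 = 30/6 = 5; σ²_F = ((9−1)/6)² = 1.778
te_G = (1 + 4·3 + 5)/6 = 18/6 = 3; σ²_G = ((5−1)/6)² = 0.444

Forward pass:
ES_A = 0; EF_A = 12
ES_B = 0; EF_B = 15
ES_C = max(EF_A=12, EF_B=15) = 15; EF_C = 15+3 = 18
ES_D = max(EF_A=12, EF_B=15) = 15; EF_D = 15+3 = 18
ES_E = 18; EF_E = 18+16 = 34
ES_F = 12; EF_F = 12+5 = 17
ES_G = max(EF_C=18, EF_E=34, EF_F=17) = 34; EF_G = 34+3 = 37
Expected project duration μ = 37 days. Critical path: B → D → E → G.

Variance along critical path = 4.000 + 0.444 + 11.111 + 0.444 = 16.000
σ = √16.000 = 4.000 days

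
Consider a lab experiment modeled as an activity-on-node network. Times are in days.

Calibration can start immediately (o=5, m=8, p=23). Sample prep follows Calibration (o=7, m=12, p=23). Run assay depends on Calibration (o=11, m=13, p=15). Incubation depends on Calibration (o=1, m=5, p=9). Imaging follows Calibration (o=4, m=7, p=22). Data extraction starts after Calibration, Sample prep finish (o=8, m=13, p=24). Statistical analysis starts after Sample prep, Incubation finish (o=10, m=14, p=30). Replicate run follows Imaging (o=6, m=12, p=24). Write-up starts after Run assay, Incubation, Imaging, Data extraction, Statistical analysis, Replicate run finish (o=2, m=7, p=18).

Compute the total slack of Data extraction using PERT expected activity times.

2 days

te_Calibration = (5 + 4·8 + 23)/6 = 60/6 = 10
te_Sample prep = (7 + 4·12 + 23)/6 = 78/6 = 13
te_Run assay = (11 + 4·13 + 15)/6 = 78/6 = 13
te_Incubation = (1 + 4·5 + 9)/6 = 30/6 = 5
te_Imaging = (4 + 4·7 + 22)/6 = 54/6 = 9
te_Data extraction = (8 + 4·13 + 24)/6 = 84/6 = 14
te_Statistical analysis = (10 + 4·14 + 30)/6 = 96/6 = 16
te_Replicate run = (6 + 4·12 + 24)/6 = 78/6 = 13
te_Write-up = (2 + 4·7 + 18)/6 = 48/6 = 8

Forward pass:
ES_Calibration = 0; EF_Calibration = 10
ES_Sample prep = 10; EF_Sample prep = 10+13 = 23
ES_Run assay = 10; EF_Run assay = 10+13 = 23
ES_Incubation = 10; EF_Incubation = 10+5 = 15
ES_Imaging = 10; EF_Imaging = 10+9 = 19
ES_Data extraction = max(EF_Calibration=10, EF_Sample prep=23) = 23; EF_Data extraction = 23+14 = 37
ES_Statistical analysis = max(EF_Sample prep=23, EF_Incubation=15) = 23; EF_Statistical analysis = 23+16 = 39
ES_Replicate run = 19; EF_Replicate run = 19+13 = 32
ES_Write-up = max(EF_Run assay=23, EF_Incubation=15, EF_Imaging=19, EF_Data extraction=37, EF_Statistical analysis=39, EF_Replicate run=32) = 39; EF_Write-up = 39+8 = 47
Expected project duration μ = 47 days. Critical path: Calibration → Sample prep → Statistical analysis → Write-up.

Backward pass:
LF_Write-up = 47; LS_Write-up = 47−8 = 39
LF_Replicate run = LS_Write-up = 39; LS_Replicate run = 39−13 = 26
LF_Statistical analysis = LS_Write-up = 39; LS_Statistical analysis = 39−16 = 23
LF_Data extraction = LS_Write-up = 39; LS_Data extraction = 39−14 = 25
LF_Imaging = min(LS_Replicate run=26, LS_Write-up=39) = 26; LS_Imaging = 26−9 = 17
LF_Incubation = min(LS_Statistical analysis=23, LS_Write-up=39) = 23; LS_Incubation = 23−5 = 18
LF_Run assay = LS_Write-up = 39; LS_Run assay = 39−13 = 26
LF_Sample prep = min(LS_Data extraction=25, LS_Statistical analysis=23) = 23; LS_Sample prep = 23−13 = 10
LF_Calibration = min(LS_Sample prep=10, LS_Run assay=26, LS_Incubation=18, LS_Imaging=17, LS_Data extraction=25) = 10; LS_Calibration = 10−10 = 0
Slack_Data extraction = LS_Data extraction − ES_Data extraction = 25 − 23 = 2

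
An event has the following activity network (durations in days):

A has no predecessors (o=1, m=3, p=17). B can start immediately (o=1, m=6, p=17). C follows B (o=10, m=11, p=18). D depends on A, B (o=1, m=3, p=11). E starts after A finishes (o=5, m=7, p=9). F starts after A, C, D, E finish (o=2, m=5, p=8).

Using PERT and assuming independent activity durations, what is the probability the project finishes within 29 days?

0.944

te_A = (1 + 4·3 + 17)/6 = 30/6 = 5; σ²_A = ((17−1)/6)² = 7.111
te_B = (1 + 4·6 + 17)/6 = 42/6 = 7; σ²_B = ((17−1)/6)² = 7.111
te_C = (10 + 4·11 + 18)/6 = 72/6 = 12; σ²_C = ((18−10)/6)² = 1.778
te_D = (1 + 4·3 + 11)/6 = 24/6 = 4; σ²_D = ((11−1)/6)² = 2.778
te_E = (5 + 4·7 + 9)/6 = 42/6 = 7; σ²_E = ((9−5)/6)² = 0.444
te_F = (2 + 4·5 + 8)/6 = 30/6 = 5; σ²_F = ((8−2)/6)² = 1.000

Forward pass:
ES_A = 0; EF_A = 5
ES_B = 0; EF_B = 7
ES_C = 7; EF_C = 7+12 = 19
ES_D = max(EF_A=5, EF_B=7) = 7; EF_D = 7+4 = 11
ES_E = 5; EF_E = 5+7 = 12
ES_F = max(EF_A=5, EF_C=19, EF_D=11, EF_E=12) = 19; EF_F = 19+5 = 24
Expected project duration μ = 24 days. Critical path: B → C → F.

Variance along critical path = 7.111 + 1.778 + 1.000 = 9.889; σ = √9.889 = 3.145 days.
Z = (29 − 24) / 3.145 = 1.590
P(T ≤ 29) = Φ(1.590) ≈ 0.944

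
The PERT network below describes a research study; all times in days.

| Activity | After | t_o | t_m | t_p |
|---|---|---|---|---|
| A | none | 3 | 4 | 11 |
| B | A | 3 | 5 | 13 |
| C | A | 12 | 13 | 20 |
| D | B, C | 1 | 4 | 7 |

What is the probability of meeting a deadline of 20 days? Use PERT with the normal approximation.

te_A = (3 + 4·4 + 11)/6 = 30/6 = 5; σ²_A = ((11−3)/6)² = 1.778
te_B = (3 + 4·5 + 13)/6 = 36/6 = 6; σ²_B = ((13−3)/6)² = 2.778
te_C = (12 + 4·13 + 20)/6 = 84/6 = 14; σ²_C = ((20−12)/6)² = 1.778
te_D = (1 + 4·4 + 7)/6 = 24/6 = 4; σ²_D = ((7−1)/6)² = 1.000

Forward pass:
ES_A = 0; EF_A = 5
ES_B = 5; EF_B = 5+6 = 11
ES_C = 5; EF_C = 5+14 = 19
ES_D = max(EF_B=11, EF_C=19) = 19; EF_D = 19+4 = 23
Expected project duration μ = 23 days. Critical path: A → C → D.

Variance along critical path = 1.778 + 1.778 + 1.000 = 4.556; σ = √4.556 = 2.134 days.
Z = (20 − 23) / 2.134 = -1.406
P(T ≤ 20) = Φ(-1.406) ≈ 0.080

0.080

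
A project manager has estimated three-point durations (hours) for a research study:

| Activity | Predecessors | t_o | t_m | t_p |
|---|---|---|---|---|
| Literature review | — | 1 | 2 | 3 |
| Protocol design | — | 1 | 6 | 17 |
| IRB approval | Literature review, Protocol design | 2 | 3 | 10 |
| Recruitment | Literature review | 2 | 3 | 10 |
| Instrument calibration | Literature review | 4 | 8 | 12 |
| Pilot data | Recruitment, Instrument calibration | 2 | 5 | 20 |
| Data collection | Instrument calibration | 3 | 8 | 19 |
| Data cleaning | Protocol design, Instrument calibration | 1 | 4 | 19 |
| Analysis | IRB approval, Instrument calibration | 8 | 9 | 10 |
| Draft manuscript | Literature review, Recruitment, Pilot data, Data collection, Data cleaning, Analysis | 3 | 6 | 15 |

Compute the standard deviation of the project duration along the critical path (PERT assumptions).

te_Literature review = (1 + 4·2 + 3)/6 = 12/6 = 2; σ²_Literature review = ((3−1)/6)² = 0.111
te_Protocol design = (1 + 4·6 + 17)/6 = 42/6 = 7; σ²_Protocol design = ((17−1)/6)² = 7.111
te_IRB approval = (2 + 4·3 + 10)/6 = 24/6 = 4; σ²_IRB approval = ((10−2)/6)² = 1.778
te_Recruitment = (2 + 4·3 + 10)/6 = 24/6 = 4; σ²_Recruitment = ((10−2)/6)² = 1.778
te_Instrument calibration = (4 + 4·8 + 12)/6 = 48/6 = 8; σ²_Instrument calibration = ((12−4)/6)² = 1.778
te_Pilot data = (2 + 4·5 + 20)/6 = 42/6 = 7; σ²_Pilot data = ((20−2)/6)² = 9.000
te_Data collection = (3 + 4·8 + 19)/6 = 54/6 = 9; σ²_Data collection = ((19−3)/6)² = 7.111
te_Data cleaning = (1 + 4·4 + 19)/6 = 36/6 = 6; σ²_Data cleaning = ((19−1)/6)² = 9.000
te_Analysis = (8 + 4·9 + 10)/6 = 54/6 = 9; σ²_Analysis = ((10−8)/6)² = 0.111
te_Draft manuscript = (3 + 4·6 + 15)/6 = 42/6 = 7; σ²_Draft manuscript = ((15−3)/6)² = 4.000

Forward pass:
ES_Literature review = 0; EF_Literature review = 2
ES_Protocol design = 0; EF_Protocol design = 7
ES_IRB approval = max(EF_Literature review=2, EF_Protocol design=7) = 7; EF_IRB approval = 7+4 = 11
ES_Recruitment = 2; EF_Recruitment = 2+4 = 6
ES_Instrument calibration = 2; EF_Instrument calibration = 2+8 = 10
ES_Pilot data = max(EF_Recruitment=6, EF_Instrument calibration=10) = 10; EF_Pilot data = 10+7 = 17
ES_Data collection = 10; EF_Data collection = 10+9 = 19
ES_Data cleaning = max(EF_Protocol design=7, EF_Instrument calibration=10) = 10; EF_Data cleaning = 10+6 = 16
ES_Analysis = max(EF_IRB approval=11, EF_Instrument calibration=10) = 11; EF_Analysis = 11+9 = 20
ES_Draft manuscript = max(EF_Literature review=2, EF_Recruitment=6, EF_Pilot data=17, EF_Data collection=19, EF_Data cleaning=16, EF_Analysis=20) = 20; EF_Draft manuscript = 20+7 = 27
Expected project duration μ = 27 hours. Critical path: Protocol design → IRB approval → Analysis → Draft manuscript.

Variance along critical path = 7.111 + 1.778 + 0.111 + 4.000 = 13.000
σ = √13.000 = 3.606 hours

3.61 hours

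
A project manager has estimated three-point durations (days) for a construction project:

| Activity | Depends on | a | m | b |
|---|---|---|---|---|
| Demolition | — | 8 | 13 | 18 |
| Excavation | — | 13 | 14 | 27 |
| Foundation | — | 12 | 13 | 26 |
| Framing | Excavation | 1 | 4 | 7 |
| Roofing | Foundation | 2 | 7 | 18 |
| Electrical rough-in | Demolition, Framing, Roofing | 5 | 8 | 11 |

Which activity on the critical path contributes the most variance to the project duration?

Roofing

te_Demolition = (8 + 4·13 + 18)/6 = 78/6 = 13; σ²_Demolition = ((18−8)/6)² = 2.778
te_Excavation = (13 + 4·14 + 27)/6 = 96/6 = 16; σ²_Excavation = ((27−13)/6)² = 5.444
te_Foundation = (12 + 4·13 + 26)/6 = 90/6 = 15; σ²_Foundation = ((26−12)/6)² = 5.444
te_Framing = (1 + 4·4 + 7)/6 = 24/6 = 4; σ²_Framing = ((7−1)/6)² = 1.000
te_Roofing = (2 + 4·7 + 18)/6 = 48/6 = 8; σ²_Roofing = ((18−2)/6)² = 7.111
te_Electrical rough-in = (5 + 4·8 + 11)/6 = 48/6 = 8; σ²_Electrical rough-in = ((11−5)/6)² = 1.000

Forward pass:
ES_Demolition = 0; EF_Demolition = 13
ES_Excavation = 0; EF_Excavation = 16
ES_Foundation = 0; EF_Foundation = 15
ES_Framing = 16; EF_Framing = 16+4 = 20
ES_Roofing = 15; EF_Roofing = 15+8 = 23
ES_Electrical rough-in = max(EF_Demolition=13, EF_Framing=20, EF_Roofing=23) = 23; EF_Electrical rough-in = 23+8 = 31
Expected project duration μ = 31 days. Critical path: Foundation → Roofing → Electrical rough-in.

Variances on critical path: σ²_Foundation=5.444, σ²_Roofing=7.111, σ²_Electrical rough-in=1.000.
Largest is σ²_Roofing = 7.111.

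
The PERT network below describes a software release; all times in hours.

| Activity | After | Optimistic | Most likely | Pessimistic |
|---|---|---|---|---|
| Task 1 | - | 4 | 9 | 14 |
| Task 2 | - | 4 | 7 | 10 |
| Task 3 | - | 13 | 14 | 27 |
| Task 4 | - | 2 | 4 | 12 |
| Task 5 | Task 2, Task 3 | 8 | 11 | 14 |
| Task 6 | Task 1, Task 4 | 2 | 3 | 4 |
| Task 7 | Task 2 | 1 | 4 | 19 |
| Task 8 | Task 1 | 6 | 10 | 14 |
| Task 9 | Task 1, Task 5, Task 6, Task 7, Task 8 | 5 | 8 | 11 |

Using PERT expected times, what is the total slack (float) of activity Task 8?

8 hours

te_Task 1 = (4 + 4·9 + 14)/6 = 54/6 = 9
te_Task 2 = (4 + 4·7 + 10)/6 = 42/6 = 7
te_Task 3 = (13 + 4·14 + 27)/6 = 96/6 = 16
te_Task 4 = (2 + 4·4 + 12)/6 = 30/6 = 5
te_Task 5 = (8 + 4·11 + 14)/6 = 66/6 = 11
te_Task 6 = (2 + 4·3 + 4)/6 = 18/6 = 3
te_Task 7 = (1 + 4·4 + 19)/6 = 36/6 = 6
te_Task 8 = (6 + 4·10 + 14)/6 = 60/6 = 10
te_Task 9 = (5 + 4·8 + 11)/6 = 48/6 = 8

Forward pass:
ES_Task 1 = 0; EF_Task 1 = 9
ES_Task 2 = 0; EF_Task 2 = 7
ES_Task 3 = 0; EF_Task 3 = 16
ES_Task 4 = 0; EF_Task 4 = 5
ES_Task 5 = max(EF_Task 2=7, EF_Task 3=16) = 16; EF_Task 5 = 16+11 = 27
ES_Task 6 = max(EF_Task 1=9, EF_Task 4=5) = 9; EF_Task 6 = 9+3 = 12
ES_Task 7 = 7; EF_Task 7 = 7+6 = 13
ES_Task 8 = 9; EF_Task 8 = 9+10 = 19
ES_Task 9 = max(EF_Task 1=9, EF_Task 5=27, EF_Task 6=12, EF_Task 7=13, EF_Task 8=19) = 27; EF_Task 9 = 27+8 = 35
Expected project duration μ = 35 hours. Critical path: Task 3 → Task 5 → Task 9.

Backward pass:
LF_Task 9 = 35; LS_Task 9 = 35−8 = 27
LF_Task 8 = LS_Task 9 = 27; LS_Task 8 = 27−10 = 17
LF_Task 7 = LS_Task 9 = 27; LS_Task 7 = 27−6 = 21
LF_Task 6 = LS_Task 9 = 27; LS_Task 6 = 27−3 = 24
LF_Task 5 = LS_Task 9 = 27; LS_Task 5 = 27−11 = 16
LF_Task 4 = LS_Task 6 = 24; LS_Task 4 = 24−5 = 19
LF_Task 3 = LS_Task 5 = 16; LS_Task 3 = 16−16 = 0
LF_Task 2 = min(LS_Task 5=16, LS_Task 7=21) = 16; LS_Task 2 = 16−7 = 9
LF_Task 1 = min(LS_Task 6=24, LS_Task 8=17, LS_Task 9=27) = 17; LS_Task 1 = 17−9 = 8
Slack_Task 8 = LS_Task 8 − ES_Task 8 = 17 − 9 = 8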